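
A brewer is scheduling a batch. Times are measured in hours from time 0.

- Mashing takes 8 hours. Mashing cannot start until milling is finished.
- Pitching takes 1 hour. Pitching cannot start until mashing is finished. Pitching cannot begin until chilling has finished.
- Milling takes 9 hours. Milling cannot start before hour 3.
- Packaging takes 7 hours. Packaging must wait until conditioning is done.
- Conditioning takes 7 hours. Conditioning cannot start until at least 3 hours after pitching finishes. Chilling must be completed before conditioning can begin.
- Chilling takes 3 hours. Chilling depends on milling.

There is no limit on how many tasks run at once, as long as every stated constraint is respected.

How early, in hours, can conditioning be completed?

Milling cannot begin until its own release at hour 3. It runs from hour 3 to 3 + 9 = hour 12.
Chilling waits on milling (finishes hour 12), so it starts at hour 12 and finishes at 12 + 3 = hour 15.
Mashing waits on milling (finishes hour 12), so it starts at hour 12 and finishes at 12 + 8 = hour 20.
For pitching: mashing (finishes hour 20); chilling (finishes hour 15). Taking the maximum gives a start of hour 20, and it finishes at 20 + 1 = hour 21.
Conditioning cannot start until pitching (finishes hour 21, plus 3-hour gap → hour 24); chilling (finishes hour 15). The controlling bound is hour 24, so conditioning finishes at 24 + 7 = hour 31.

31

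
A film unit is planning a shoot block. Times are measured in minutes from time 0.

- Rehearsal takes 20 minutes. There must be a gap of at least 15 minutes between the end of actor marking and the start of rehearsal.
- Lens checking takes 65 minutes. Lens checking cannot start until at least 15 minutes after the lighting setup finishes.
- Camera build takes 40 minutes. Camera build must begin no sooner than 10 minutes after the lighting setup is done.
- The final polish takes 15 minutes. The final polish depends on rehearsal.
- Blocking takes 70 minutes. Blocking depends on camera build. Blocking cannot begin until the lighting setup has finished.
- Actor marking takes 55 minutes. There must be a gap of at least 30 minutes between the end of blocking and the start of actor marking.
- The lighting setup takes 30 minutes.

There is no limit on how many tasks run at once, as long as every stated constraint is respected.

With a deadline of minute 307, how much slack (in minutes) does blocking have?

22

Nothing blocks the lighting setup, so it runs from minute 0 to minute 30.
Camera build waits on the lighting setup (finishes minute 30, plus 10-minute gap → minute 40), so it starts at minute 40 and finishes at 40 + 40 = minute 80.
Blocking needs all of camera build (finishes minute 80); the lighting setup (finishes minute 30). That puts its earliest start at minute 80; it finishes at 80 + 70 = minute 150.

Working backward from the deadline:
The final polish must finish by minute 307; it takes 15 minutes, so it must start by 307 − 15 = minute 292.
Since the final polish (must start by minute 292) depends on it, rehearsal must finish by minute 292. Backing off its 20-minute duration gives a latest start of minute 272.
Since rehearsal (must start by minute 272, minus 15-minute gap → minute 257) depends on it, actor marking must finish by minute 257. Backing off its 55-minute duration gives a latest start of minute 202.
Blocking feeds into actor marking (must start by minute 202, minus 30-minute gap → minute 172); so blocking must finish by minute 172 and therefore start by minute 102.
So blocking can start as early as minute 80 and as late as minute 102, giving 102 − 80 = 22 minutes of slack.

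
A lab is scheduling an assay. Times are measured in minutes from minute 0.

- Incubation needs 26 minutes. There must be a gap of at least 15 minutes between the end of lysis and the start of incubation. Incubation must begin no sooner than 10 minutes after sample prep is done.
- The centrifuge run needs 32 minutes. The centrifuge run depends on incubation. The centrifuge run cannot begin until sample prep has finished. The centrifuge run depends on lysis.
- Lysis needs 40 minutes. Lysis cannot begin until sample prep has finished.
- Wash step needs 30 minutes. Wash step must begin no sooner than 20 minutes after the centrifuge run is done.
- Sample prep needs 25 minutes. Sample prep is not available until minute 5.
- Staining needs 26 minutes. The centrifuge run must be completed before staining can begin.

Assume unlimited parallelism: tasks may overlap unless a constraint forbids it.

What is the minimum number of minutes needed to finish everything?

After its own release at minute 5, sample prep can start at minute 5 and finishes at minute 30.
Lysis waits on sample prep (finishes minute 30), so it starts at minute 30 and finishes at 30 + 40 = minute 70.
Incubation needs all of lysis (finishes minute 70, plus 15-minute gap → minute 85); sample prep (finishes minute 30, plus 10-minute gap → minute 40). That puts its earliest start at minute 85; it finishes at 85 + 26 = minute 111.
The centrifuge run needs all of incubation (finishes minute 111); sample prep (finishes minute 30); lysis (finishes minute 70). That puts its earliest start at minute 111; it finishes at 111 + 32 = minute 143.
Staining waits on the centrifuge run (finishes minute 143), so it starts at minute 143 and finishes at 143 + 26 = minute 169.
After the centrifuge run (finishes minute 143, plus 20-minute gap → minute 163), wash step can start at minute 163 and finishes at minute 193.
All tasks are finished once the last one completes. Finish times: Sample prep at 30, Lysis at 70, Incubation at 111, The centrifuge run at 143, Wash step at 193, Staining at 169. The latest is minute 193.

193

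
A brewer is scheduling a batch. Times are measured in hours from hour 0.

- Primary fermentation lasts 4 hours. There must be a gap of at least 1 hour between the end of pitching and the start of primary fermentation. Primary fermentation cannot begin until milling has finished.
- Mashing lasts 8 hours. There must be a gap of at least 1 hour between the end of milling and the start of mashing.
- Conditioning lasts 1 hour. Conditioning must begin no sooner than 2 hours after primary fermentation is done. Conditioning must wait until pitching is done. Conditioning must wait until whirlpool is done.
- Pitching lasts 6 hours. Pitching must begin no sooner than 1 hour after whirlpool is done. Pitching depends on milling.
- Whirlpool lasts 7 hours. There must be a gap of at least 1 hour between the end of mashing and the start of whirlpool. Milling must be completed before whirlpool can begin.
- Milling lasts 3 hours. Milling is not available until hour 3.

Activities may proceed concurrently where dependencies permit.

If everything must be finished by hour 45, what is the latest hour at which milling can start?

Nothing follows conditioning; the deadline of hour 45 is its only limit. It must start by 45 − 1 = hour 44.
Primary fermentation must finish before conditioning (must start by hour 44, minus 2-hour gap → hour 42). With a 4-hour duration, primary fermentation must start by 42 − 4 = hour 38.
Pitching must finish in time for primary fermentation (must start by hour 38, minus 1-hour gap → hour 37); conditioning (must start by hour 44). The tightest is hour 37, so pitching must start by 37 − 6 = hour 31.
Whirlpool has several dependents: pitching (must start by hour 31, minus 1-hour gap → hour 30); conditioning (must start by hour 44). The earliest of those limits is hour 30, so whirlpool must start by 30 − 7 = hour 23.
Since whirlpool (must start by hour 23, minus 1-hour gap → hour 22) depends on it, mashing must finish by hour 22. Backing off its 8-hour duration gives a latest start of hour 14.
Milling must finish in time for mashing (must start by hour 14, minus 1-hour gap → hour 13); whirlpool (must start by hour 23); pitching (must start by hour 31); primary fermentation (must start by hour 38). The tightest is hour 13, so milling must start by 13 − 3 = hour 10.

10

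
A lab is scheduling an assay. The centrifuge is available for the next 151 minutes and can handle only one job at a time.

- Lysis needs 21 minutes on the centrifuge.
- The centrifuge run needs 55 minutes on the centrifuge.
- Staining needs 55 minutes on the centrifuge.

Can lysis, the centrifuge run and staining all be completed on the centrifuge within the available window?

Running back to back, the jobs need 21 + 55 + 55 = 131 minutes on the centrifuge.
Since 131 ≤ 151, they fit within the window.

Yes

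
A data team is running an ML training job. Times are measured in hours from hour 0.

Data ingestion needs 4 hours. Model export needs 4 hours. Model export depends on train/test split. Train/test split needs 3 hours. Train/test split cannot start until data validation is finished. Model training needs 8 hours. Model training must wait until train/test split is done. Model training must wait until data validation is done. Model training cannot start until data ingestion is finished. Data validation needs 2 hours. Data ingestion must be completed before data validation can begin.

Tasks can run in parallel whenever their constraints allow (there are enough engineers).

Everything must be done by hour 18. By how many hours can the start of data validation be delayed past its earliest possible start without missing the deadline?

Data ingestion can start immediately at hour 0; it finishes at hour 4.
After data ingestion (finishes hour 4), data validation can start at hour 4 and finishes at hour 6.

Working backward from the deadline:
Nothing follows model training; the deadline of hour 18 is its only limit. It must start by 18 − 8 = hour 10.
Model export must finish by hour 18; it takes 4 hours, so it must start by 18 − 4 = hour 14.
For train/test split: model training (must start by hour 10); model export (must start by hour 14). The most restrictive is hour 10; with a 3-hour duration, train/test split must start by hour 7.
Data validation feeds train/test split (must start by hour 7); model training (must start by hour 10). Taking the minimum, data validation must finish by hour 7 and start by 7 − 2 = hour 5.
So data validation can start as early as hour 4 and as late as hour 5, giving 5 − 4 = 1 hour of slack.

1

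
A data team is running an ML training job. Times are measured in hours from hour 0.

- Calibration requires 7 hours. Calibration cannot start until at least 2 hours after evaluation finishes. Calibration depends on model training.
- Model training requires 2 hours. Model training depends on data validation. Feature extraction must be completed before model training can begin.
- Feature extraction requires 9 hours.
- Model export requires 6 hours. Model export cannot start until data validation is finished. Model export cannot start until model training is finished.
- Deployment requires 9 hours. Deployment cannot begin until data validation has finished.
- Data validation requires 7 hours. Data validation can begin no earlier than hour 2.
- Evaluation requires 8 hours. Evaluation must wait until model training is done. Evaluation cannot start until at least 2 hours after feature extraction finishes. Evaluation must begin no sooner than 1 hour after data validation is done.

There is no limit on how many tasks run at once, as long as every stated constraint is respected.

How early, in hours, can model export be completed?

Feature extraction has no prerequisites, so it starts at hour 0 and finishes at hour 9.
After its own release at hour 2, data validation can start at hour 2 and finishes at hour 9.
Model training needs all of data validation (finishes hour 9); feature extraction (finishes hour 9). That puts its earliest start at hour 9; it finishes at 9 + 2 = hour 11.
For model export: data validation (finishes hour 9); model training (finishes hour 11). Taking the maximum gives a start of hour 11, and it finishes at 11 + 6 = hour 17.

17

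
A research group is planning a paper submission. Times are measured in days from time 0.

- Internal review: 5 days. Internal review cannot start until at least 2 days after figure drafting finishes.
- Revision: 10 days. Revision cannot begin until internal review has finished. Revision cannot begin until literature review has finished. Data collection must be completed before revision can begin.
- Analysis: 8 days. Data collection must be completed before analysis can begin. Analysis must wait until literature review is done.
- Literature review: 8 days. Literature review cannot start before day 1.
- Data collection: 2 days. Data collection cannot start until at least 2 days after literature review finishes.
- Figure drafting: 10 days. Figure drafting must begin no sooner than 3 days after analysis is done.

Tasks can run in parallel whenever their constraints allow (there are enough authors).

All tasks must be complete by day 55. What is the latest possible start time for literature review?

5

To finish by day 55, revision (duration 10) must start no later than day 45.
Internal review feeds into revision (must start by day 45); so internal review must finish by day 45 and therefore start by day 40.
Since internal review (must start by day 40, minus 2-day gap → day 38) depends on it, figure drafting must finish by day 38. Backing off its 10-day duration gives a latest start of day 28.
Analysis has to be done before figure drafting (must start by day 28, minus 3-day gap → day 25). That means finishing by day 25, i.e. starting by 25 − 8 = day 17.
Data collection has several dependents: analysis (must start by day 17); revision (must start by day 45). The earliest of those limits is day 17, so data collection must start by 17 − 2 = day 15.
Literature review must finish in time for data collection (must start by day 15, minus 2-day gap → day 13); analysis (must start by day 17); revision (must start by day 45). The tightest is day 13, so literature review must start by 13 − 8 = day 5.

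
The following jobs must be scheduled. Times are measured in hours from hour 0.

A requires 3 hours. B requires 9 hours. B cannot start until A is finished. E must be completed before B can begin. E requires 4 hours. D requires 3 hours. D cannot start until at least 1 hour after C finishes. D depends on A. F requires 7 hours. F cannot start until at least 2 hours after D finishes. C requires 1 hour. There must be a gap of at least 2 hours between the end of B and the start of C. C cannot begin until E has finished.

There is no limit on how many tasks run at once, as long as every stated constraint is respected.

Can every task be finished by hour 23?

E can start immediately at hour 0; it finishes at hour 4.
A has no prerequisites, so it starts at hour 0 and finishes at hour 3.
B needs all of A (finishes hour 3); E (finishes hour 4). That puts its earliest start at hour 4; it finishes at 4 + 9 = hour 13.
For C: B (finishes hour 13, plus 2-hour gap → hour 15); E (finishes hour 4). Taking the maximum gives a start of hour 15, and it finishes at 15 + 1 = hour 16.
D cannot start until C (finishes hour 16, plus 1-hour gap → hour 17); A (finishes hour 3). The controlling bound is hour 17, so D finishes at 17 + 3 = hour 20.
F cannot begin until D (finishes hour 20, plus 2-hour gap → hour 22). It runs from hour 22 to 22 + 7 = hour 29.
The earliest everything can be done is hour 29, which is after the deadline of 23, so it is not possible.

No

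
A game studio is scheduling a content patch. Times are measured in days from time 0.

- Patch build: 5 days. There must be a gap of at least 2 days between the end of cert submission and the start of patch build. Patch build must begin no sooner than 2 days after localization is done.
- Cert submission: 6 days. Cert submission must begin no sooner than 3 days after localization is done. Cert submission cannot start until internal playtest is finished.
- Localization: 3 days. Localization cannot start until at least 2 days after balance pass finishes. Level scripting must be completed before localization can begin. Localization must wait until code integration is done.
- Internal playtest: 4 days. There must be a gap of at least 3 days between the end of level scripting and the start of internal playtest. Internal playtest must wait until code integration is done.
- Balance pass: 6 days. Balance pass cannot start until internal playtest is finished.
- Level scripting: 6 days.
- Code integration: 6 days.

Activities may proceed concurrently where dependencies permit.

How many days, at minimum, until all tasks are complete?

40

Code integration has no prerequisites, so it starts at day 0 and finishes at day 6.
Level scripting can start immediately at day 0; it finishes at day 6.
For internal playtest: level scripting (finishes day 6, plus 3-day gap → day 9); code integration (finishes day 6). Taking the maximum gives a start of day 9, and it finishes at 9 + 4 = day 13.
Balance pass cannot begin until internal playtest (finishes day 13). It runs from day 13 to 13 + 6 = day 19.
Localization needs all of balance pass (finishes day 19, plus 2-day gap → day 21); level scripting (finishes day 6); code integration (finishes day 6). That puts its earliest start at day 21; it finishes at 21 + 3 = day 24.
Cert submission has to wait for localization (finishes day 24, plus 3-day gap → day 27); internal playtest (finishes day 13). The latest of these is day 27, so cert submission runs day 27 to 27 + 6 = day 33.
Patch build has to wait for cert submission (finishes day 33, plus 2-day gap → day 35); localization (finishes day 24, plus 2-day gap → day 26). The latest of these is day 35, so patch build runs day 35 to 35 + 5 = day 40.
All tasks are finished once the last one completes. Finish times: Level scripting at 6, Code integration at 6, Internal playtest at 13, Balance pass at 19, Localization at 24, Cert submission at 33, Patch build at 40. The latest is day 40.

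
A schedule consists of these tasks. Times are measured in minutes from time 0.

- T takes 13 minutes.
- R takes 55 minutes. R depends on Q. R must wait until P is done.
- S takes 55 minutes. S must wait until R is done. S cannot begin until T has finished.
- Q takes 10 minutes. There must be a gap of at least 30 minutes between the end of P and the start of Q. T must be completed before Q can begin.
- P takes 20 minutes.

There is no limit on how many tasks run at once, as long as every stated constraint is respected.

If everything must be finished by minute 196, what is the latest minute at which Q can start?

76

To finish by minute 196, S (duration 55) must start no later than minute 141.
R feeds into S (must start by minute 141); so R must finish by minute 141 and therefore start by minute 86.
Q must finish before R (must start by minute 86). With a 10-minute duration, Q must start by 86 − 10 = minute 76.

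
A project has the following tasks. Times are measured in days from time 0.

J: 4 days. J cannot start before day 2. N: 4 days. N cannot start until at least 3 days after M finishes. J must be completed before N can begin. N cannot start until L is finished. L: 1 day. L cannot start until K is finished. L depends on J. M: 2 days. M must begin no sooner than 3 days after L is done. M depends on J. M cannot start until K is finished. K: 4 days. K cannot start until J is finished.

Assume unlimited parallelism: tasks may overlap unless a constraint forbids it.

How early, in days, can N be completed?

J cannot begin until its own release at day 2. It runs from day 2 to 2 + 4 = day 6.
K cannot begin until J (finishes day 6). It runs from day 6 to 6 + 4 = day 10.
For L: K (finishes day 10); J (finishes day 6). Taking the maximum gives a start of day 10, and it finishes at 10 + 1 = day 11.
M has to wait for L (finishes day 11, plus 3-day gap → day 14); J (finishes day 6); K (finishes day 10). The latest of these is day 14, so M runs day 14 to 14 + 2 = day 16.
N has to wait for M (finishes day 16, plus 3-day gap → day 19); J (finishes day 6); L (finishes day 11). The latest of these is day 19, so N runs day 19 to 19 + 4 = day 23.

23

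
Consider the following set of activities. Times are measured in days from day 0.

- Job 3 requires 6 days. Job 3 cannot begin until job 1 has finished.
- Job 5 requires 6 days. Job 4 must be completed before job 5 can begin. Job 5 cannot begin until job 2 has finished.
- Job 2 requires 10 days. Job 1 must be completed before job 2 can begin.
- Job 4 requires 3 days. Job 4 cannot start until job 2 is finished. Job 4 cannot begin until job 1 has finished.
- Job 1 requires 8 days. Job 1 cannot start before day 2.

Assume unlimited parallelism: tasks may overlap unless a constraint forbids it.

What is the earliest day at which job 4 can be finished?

23

Job 1 cannot begin until its own release at day 2. It runs from day 2 to 2 + 8 = day 10.
After job 1 (finishes day 10), job 2 can start at day 10 and finishes at day 20.
Job 4 cannot start until job 2 (finishes day 20); job 1 (finishes day 10). The controlling bound is day 20, so job 4 finishes at 20 + 3 = day 23.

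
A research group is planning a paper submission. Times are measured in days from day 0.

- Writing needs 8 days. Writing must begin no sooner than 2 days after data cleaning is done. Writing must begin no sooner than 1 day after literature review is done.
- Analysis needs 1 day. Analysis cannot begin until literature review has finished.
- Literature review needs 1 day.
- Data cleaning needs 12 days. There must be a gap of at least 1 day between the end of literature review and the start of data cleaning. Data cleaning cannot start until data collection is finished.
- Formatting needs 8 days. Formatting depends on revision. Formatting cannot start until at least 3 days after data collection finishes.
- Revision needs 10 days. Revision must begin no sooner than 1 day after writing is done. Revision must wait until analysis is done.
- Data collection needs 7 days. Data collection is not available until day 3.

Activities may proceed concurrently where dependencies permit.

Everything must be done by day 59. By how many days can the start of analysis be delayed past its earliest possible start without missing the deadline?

39

Literature review can start immediately at day 0; it finishes at day 1.
Analysis cannot begin until literature review (finishes day 1). It runs from day 1 to 1 + 1 = day 2.

Working backward from the deadline:
Formatting must finish by day 59; it takes 8 days, so it must start by 59 − 8 = day 51.
Revision feeds into formatting (must start by day 51); so revision must finish by day 51 and therefore start by day 41.
Since revision (must start by day 41) depends on it, analysis must finish by day 41. Backing off its 1-day duration gives a latest start of day 40.
So analysis can start as early as day 1 and as late as day 40, giving 40 − 1 = 39 days of slack.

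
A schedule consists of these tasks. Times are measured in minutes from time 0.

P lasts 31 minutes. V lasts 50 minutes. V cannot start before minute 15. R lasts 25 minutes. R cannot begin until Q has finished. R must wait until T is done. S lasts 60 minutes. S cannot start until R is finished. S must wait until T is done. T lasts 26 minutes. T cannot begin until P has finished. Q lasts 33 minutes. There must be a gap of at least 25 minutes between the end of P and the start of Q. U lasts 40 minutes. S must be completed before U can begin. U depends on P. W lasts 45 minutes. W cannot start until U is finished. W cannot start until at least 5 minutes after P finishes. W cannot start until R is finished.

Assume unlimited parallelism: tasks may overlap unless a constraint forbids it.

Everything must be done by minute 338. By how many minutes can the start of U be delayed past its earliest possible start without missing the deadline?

P has no prerequisites, so it starts at minute 0 and finishes at minute 31.
T waits on P (finishes minute 31), so it starts at minute 31 and finishes at 31 + 26 = minute 57.
After P (finishes minute 31, plus 25-minute gap → minute 56), Q can start at minute 56 and finishes at minute 89.
R needs all of Q (finishes minute 89); T (finishes minute 57). That puts its earliest start at minute 89; it finishes at 89 + 25 = minute 114.
S cannot start until R (finishes minute 114); T (finishes minute 57). The controlling bound is minute 114, so S finishes at 114 + 60 = minute 174.
U cannot start until S (finishes minute 174); P (finishes minute 31). The controlling bound is minute 174, so U finishes at 174 + 40 = minute 214.

Working backward from the deadline:
W has no dependents, so it just needs to finish by minute 338. Starting by 338 − 45 = minute 293 achieves that.
Since W (must start by minute 293) depends on it, U must finish by minute 293. Backing off its 40-minute duration gives a latest start of minute 253.
So U can start as early as minute 174 and as late as minute 253, giving 253 − 174 = 79 minutes of slack.

79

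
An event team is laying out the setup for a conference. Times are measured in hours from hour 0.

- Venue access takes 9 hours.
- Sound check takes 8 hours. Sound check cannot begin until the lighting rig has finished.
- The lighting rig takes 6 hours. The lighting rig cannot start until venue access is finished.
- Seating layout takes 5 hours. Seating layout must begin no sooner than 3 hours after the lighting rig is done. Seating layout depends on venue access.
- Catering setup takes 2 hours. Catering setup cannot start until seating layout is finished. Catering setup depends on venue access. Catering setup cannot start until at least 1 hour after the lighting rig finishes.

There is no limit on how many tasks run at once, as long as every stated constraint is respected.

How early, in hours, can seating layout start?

18

Venue access can start immediately at hour 0; it finishes at hour 9.
The lighting rig waits on venue access (finishes hour 9), so it starts at hour 9 and finishes at 9 + 6 = hour 15.
Seating layout waits on the lighting rig (finishes hour 15, plus 3-hour gap → hour 18); venue access (finishes hour 9). The latest of these is hour 18, which is the earliest seating layout can start.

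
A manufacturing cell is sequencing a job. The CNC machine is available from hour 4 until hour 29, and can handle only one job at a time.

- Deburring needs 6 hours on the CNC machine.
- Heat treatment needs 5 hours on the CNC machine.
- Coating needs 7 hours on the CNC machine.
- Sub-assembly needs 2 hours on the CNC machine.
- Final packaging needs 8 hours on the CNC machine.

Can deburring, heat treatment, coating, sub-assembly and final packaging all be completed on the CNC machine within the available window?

The CNC machine window is 29 − 4 = 25 hours.
Running back to back, the jobs need 6 + 5 + 7 + 2 + 8 = 28 hours on the CNC machine.
Since 28 > 25, they cannot all fit.

No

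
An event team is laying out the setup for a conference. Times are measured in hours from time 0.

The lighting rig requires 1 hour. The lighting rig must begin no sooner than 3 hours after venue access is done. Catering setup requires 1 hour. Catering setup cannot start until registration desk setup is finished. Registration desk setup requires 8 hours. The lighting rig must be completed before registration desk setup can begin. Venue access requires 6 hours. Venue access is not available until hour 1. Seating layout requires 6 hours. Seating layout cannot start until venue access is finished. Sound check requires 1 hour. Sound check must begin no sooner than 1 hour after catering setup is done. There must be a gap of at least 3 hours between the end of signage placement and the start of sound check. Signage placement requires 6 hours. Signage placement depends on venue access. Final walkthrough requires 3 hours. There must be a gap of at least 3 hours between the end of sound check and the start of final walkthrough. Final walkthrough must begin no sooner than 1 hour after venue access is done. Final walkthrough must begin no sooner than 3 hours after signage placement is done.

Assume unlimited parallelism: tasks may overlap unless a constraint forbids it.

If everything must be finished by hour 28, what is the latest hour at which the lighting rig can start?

Nothing follows final walkthrough; the deadline of hour 28 is its only limit. It must start by 28 − 3 = hour 25.
Since final walkthrough (must start by hour 25, minus 3-hour gap → hour 22) depends on it, sound check must finish by hour 22. Backing off its 1-hour duration gives a latest start of hour 21.
Catering setup has to be done before sound check (must start by hour 21, minus 1-hour gap → hour 20). That means finishing by hour 20, i.e. starting by 20 − 1 = hour 19.
Since catering setup (must start by hour 19) depends on it, registration desk setup must finish by hour 19. Backing off its 8-hour duration gives a latest start of hour 11.
The lighting rig must finish before registration desk setup (must start by hour 11). With a 1-hour duration, the lighting rig must start by 11 − 1 = hour 10.

10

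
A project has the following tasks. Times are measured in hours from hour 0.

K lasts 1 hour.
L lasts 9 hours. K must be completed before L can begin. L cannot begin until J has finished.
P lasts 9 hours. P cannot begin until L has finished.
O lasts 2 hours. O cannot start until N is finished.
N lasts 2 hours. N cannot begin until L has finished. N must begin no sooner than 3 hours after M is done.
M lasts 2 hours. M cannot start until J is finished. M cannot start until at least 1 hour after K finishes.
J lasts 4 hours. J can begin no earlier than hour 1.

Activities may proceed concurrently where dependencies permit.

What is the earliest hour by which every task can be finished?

K can start immediately at hour 0; it finishes at hour 1.
J cannot begin until its own release at hour 1. It runs from hour 1 to 1 + 4 = hour 5.
M has to wait for J (finishes hour 5); K (finishes hour 1, plus 1-hour gap → hour 2). The latest of these is hour 5, so M runs hour 5 to 5 + 2 = hour 7.
L has to wait for K (finishes hour 1); J (finishes hour 5). The latest of these is hour 5, so L runs hour 5 to 5 + 9 = hour 14.
P waits on L (finishes hour 14), so it starts at hour 14 and finishes at 14 + 9 = hour 23.
N has to wait for L (finishes hour 14); M (finishes hour 7, plus 3-hour gap → hour 10). The latest of these is hour 14, so N runs hour 14 to 14 + 2 = hour 16.
After N (finishes hour 16), O can start at hour 16 and finishes at hour 18.
All tasks are finished once the last one completes. Finish times: J at 5, K at 1, L at 14, M at 7, N at 16, O at 18, P at 23. The latest is hour 23.

23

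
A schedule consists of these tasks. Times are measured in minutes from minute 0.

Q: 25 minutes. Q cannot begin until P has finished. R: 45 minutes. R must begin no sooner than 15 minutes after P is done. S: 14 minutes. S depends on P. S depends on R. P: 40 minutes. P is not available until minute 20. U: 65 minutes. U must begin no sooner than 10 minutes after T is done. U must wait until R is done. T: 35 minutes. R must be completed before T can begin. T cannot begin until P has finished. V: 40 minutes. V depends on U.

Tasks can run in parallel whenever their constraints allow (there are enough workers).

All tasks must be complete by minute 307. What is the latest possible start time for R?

Nothing follows S; the deadline of minute 307 is its only limit. It must start by 307 − 14 = minute 293.
To finish by minute 307, V (duration 40) must start no later than minute 267.
Since V (must start by minute 267) depends on it, U must finish by minute 267. Backing off its 65-minute duration gives a latest start of minute 202.
Since U (must start by minute 202, minus 10-minute gap → minute 192) depends on it, T must finish by minute 192. Backing off its 35-minute duration gives a latest start of minute 157.
R feeds S (must start by minute 293); T (must start by minute 157); U (must start by minute 202). Taking the minimum, R must finish by minute 157 and start by 157 − 45 = minute 112.

112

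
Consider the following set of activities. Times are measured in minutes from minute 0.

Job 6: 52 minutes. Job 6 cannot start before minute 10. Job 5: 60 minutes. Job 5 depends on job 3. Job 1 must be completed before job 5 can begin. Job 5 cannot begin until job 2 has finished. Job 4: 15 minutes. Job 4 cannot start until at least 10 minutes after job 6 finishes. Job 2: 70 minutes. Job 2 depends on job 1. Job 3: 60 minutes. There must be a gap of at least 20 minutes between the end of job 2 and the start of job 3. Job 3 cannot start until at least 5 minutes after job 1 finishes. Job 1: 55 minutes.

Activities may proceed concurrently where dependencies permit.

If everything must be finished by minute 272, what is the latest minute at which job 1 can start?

7

Job 5 has no dependents, so it just needs to finish by minute 272. Starting by 272 − 60 = minute 212 achieves that.
Job 3 has to be done before job 5 (must start by minute 212). That means finishing by minute 212, i.e. starting by 212 − 60 = minute 152.
For job 2: job 3 (must start by minute 152, minus 20-minute gap → minute 132); job 5 (must start by minute 212). The most restrictive is minute 132; with a 70-minute duration, job 2 must start by minute 62.
Job 1 must finish in time for job 2 (must start by minute 62); job 3 (must start by minute 152, minus 5-minute gap → minute 147); job 5 (must start by minute 212). The tightest is minute 62, so job 1 must start by 62 − 55 = minute 7.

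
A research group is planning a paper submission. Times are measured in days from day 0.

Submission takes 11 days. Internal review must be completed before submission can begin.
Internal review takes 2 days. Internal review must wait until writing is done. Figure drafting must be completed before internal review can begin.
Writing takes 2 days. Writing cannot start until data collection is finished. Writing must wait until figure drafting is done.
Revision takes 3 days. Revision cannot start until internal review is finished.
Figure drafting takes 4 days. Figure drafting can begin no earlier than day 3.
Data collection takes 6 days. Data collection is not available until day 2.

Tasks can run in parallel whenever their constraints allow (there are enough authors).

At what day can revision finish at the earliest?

15

After its own release at day 3, figure drafting can start at day 3 and finishes at day 7.
After its own release at day 2, data collection can start at day 2 and finishes at day 8.
For writing: data collection (finishes day 8); figure drafting (finishes day 7). Taking the maximum gives a start of day 8, and it finishes at 8 + 2 = day 10.
For internal review: writing (finishes day 10); figure drafting (finishes day 7). Taking the maximum gives a start of day 10, and it finishes at 10 + 2 = day 12.
Revision waits on internal review (finishes day 12), so it starts at day 12 and finishes at 12 + 3 = day 15.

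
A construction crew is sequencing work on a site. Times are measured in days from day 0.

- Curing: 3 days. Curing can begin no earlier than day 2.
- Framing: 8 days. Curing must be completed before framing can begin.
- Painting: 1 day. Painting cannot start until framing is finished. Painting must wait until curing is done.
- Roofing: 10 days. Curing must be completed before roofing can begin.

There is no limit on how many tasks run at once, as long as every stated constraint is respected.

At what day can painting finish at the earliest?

14

Curing waits on its own release at day 2, so it starts at day 2 and finishes at 2 + 3 = day 5.
Framing cannot begin until curing (finishes day 5). It runs from day 5 to 5 + 8 = day 13.
Painting needs all of framing (finishes day 13); curing (finishes day 5). That puts its earliest start at day 13; it finishes at 13 + 1 = day 14.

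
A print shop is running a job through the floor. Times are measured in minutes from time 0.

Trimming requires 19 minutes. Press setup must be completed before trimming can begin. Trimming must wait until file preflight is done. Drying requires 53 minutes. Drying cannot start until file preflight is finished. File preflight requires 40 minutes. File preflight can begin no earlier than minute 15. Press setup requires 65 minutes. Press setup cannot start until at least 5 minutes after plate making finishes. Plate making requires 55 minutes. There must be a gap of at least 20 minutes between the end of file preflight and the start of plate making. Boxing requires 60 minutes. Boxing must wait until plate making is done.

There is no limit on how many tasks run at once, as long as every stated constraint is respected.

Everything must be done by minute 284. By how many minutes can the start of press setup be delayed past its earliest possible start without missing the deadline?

65

File preflight waits on its own release at minute 15, so it starts at minute 15 and finishes at 15 + 40 = minute 55.
Plate making cannot begin until file preflight (finishes minute 55, plus 20-minute gap → minute 75). It runs from minute 75 to 75 + 55 = minute 130.
Press setup waits on plate making (finishes minute 130, plus 5-minute gap → minute 135), so it starts at minute 135 and finishes at 135 + 65 = minute 200.

Working backward from the deadline:
To finish by minute 284, trimming (duration 19) must start no later than minute 265.
Press setup must finish before trimming (must start by minute 265). With a 65-minute duration, press setup must start by 265 − 65 = minute 200.
So press setup can start as early as minute 135 and as late as minute 200, giving 200 − 135 = 65 minutes of slack.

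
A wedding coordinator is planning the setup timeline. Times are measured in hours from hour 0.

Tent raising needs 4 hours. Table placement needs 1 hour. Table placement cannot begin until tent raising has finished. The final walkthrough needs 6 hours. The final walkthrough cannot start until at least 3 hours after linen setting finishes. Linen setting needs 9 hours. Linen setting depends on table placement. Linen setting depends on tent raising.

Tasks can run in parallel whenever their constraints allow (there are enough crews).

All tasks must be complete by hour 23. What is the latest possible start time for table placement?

The final walkthrough has no dependents, so it just needs to finish by hour 23. Starting by 23 − 6 = hour 17 achieves that.
Linen setting feeds into the final walkthrough (must start by hour 17, minus 3-hour gap → hour 14); so linen setting must finish by hour 14 and therefore start by hour 5.
Table placement feeds into linen setting (must start by hour 5); so table placement must finish by hour 5 and therefore start by hour 4.

4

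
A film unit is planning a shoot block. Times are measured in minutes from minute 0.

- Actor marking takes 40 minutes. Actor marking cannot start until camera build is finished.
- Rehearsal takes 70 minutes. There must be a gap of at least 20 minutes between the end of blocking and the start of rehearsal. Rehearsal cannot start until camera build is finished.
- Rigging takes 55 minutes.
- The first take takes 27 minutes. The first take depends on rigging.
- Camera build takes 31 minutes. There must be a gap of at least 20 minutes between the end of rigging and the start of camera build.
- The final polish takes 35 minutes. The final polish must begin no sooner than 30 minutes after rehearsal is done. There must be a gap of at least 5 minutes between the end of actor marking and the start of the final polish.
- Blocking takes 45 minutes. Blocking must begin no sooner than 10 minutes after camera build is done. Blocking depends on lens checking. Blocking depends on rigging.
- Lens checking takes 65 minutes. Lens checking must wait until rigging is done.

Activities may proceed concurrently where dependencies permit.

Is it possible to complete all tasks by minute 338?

Rigging has no prerequisites, so it starts at minute 0 and finishes at minute 55.
The first take waits on rigging (finishes minute 55), so it starts at minute 55 and finishes at 55 + 27 = minute 82.
Lens checking waits on rigging (finishes minute 55), so it starts at minute 55 and finishes at 55 + 65 = minute 120.
Camera build waits on rigging (finishes minute 55, plus 20-minute gap → minute 75), so it starts at minute 75 and finishes at 75 + 31 = minute 106.
Actor marking cannot begin until camera build (finishes minute 106). It runs from minute 106 to 106 + 40 = minute 146.
For blocking: camera build (finishes minute 106, plus 10-minute gap → minute 116); lens checking (finishes minute 120); rigging (finishes minute 55). Taking the maximum gives a start of minute 120, and it finishes at 120 + 45 = minute 165.
Rehearsal needs all of blocking (finishes minute 165, plus 20-minute gap → minute 185); camera build (finishes minute 106). That puts its earliest start at minute 185; it finishes at 185 + 70 = minute 255.
For the final polish: rehearsal (finishes minute 255, plus 30-minute gap → minute 285); actor marking (finishes minute 146, plus 5-minute gap → minute 151). Taking the maximum gives a start of minute 285, and it finishes at 285 + 35 = minute 320.
Every task is finished by minute 320, which is no later than the deadline of 338, so the schedule is feasible.

Yes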